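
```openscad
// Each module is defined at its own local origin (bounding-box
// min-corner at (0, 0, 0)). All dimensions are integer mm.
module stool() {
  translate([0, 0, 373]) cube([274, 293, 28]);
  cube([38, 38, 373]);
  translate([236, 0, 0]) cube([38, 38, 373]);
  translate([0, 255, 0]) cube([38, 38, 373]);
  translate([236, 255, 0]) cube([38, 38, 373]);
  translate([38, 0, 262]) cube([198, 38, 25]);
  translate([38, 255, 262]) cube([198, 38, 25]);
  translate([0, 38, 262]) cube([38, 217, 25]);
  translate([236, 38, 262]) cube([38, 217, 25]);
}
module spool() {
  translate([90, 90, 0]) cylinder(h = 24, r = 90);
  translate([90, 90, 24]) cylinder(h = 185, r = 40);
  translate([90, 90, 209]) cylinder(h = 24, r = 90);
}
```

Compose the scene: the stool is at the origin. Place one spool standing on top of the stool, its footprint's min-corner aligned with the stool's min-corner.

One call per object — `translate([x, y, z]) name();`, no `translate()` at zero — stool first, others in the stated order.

stool();
translate([0, 0, 401]) spool();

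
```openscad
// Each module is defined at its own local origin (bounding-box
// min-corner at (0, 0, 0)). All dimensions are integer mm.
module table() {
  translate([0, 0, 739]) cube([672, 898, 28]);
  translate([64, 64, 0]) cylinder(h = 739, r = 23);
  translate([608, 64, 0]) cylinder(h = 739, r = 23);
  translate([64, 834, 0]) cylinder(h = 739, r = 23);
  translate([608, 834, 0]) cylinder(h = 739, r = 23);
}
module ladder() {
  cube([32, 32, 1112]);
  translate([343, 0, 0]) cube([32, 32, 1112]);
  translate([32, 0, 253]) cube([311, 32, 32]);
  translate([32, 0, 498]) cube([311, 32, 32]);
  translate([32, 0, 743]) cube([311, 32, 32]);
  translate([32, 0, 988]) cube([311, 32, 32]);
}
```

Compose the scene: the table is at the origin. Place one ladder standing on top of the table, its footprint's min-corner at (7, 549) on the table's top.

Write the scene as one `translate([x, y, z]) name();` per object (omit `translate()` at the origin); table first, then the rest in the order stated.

table();
translate([7, 549, 767]) ladder();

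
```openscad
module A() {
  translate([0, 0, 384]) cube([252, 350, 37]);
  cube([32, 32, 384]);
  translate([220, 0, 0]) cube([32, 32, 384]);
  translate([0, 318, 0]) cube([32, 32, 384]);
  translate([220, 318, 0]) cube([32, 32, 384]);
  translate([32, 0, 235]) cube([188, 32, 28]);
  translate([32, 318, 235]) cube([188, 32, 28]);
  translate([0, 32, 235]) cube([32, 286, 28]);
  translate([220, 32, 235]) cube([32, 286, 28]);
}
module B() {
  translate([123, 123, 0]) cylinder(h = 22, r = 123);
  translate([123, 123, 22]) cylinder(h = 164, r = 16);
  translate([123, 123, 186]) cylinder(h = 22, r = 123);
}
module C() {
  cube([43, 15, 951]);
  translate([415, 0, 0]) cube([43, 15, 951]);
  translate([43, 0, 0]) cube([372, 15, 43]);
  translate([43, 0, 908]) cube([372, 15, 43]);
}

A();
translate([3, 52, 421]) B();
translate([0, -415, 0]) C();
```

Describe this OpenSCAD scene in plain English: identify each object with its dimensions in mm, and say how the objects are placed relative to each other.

A is a simple wooden stool: a rectangular seat 252 mm (x) by 350 mm (y), 37 mm thick, top face at z = 421 mm, on four square legs, each 32×32 mm in cross-section. The legs rest on z = 0, each flush with a corner of the seat. Four stretchers, 32 mm wide and 28 mm tall, connect adjacent legs with their undersides at z = 235 mm, each running between the inner faces of the legs it joins and aligned with the legs' outer faces on the other axis.

B is a spool: two coaxial disc flanges of radius 123 mm and thickness 22 mm, joined by a core cylinder of radius 16 mm and height 164 mm. The lower flange rests on z = 0 and the three cylinders share a vertical axis.

C is a rectangular picture frame lying in the x–z plane (depth along y). The opening is 372 mm wide (x) by 865 mm tall (z), surrounded by a border 43 mm wide on all four sides. The frame is 15 mm deep and is made of two full-height vertical stiles with two horizontal rails fitted between them.

The spool is on top of the stool, centred. The picture frame is on the floor beside the stool on its −y side.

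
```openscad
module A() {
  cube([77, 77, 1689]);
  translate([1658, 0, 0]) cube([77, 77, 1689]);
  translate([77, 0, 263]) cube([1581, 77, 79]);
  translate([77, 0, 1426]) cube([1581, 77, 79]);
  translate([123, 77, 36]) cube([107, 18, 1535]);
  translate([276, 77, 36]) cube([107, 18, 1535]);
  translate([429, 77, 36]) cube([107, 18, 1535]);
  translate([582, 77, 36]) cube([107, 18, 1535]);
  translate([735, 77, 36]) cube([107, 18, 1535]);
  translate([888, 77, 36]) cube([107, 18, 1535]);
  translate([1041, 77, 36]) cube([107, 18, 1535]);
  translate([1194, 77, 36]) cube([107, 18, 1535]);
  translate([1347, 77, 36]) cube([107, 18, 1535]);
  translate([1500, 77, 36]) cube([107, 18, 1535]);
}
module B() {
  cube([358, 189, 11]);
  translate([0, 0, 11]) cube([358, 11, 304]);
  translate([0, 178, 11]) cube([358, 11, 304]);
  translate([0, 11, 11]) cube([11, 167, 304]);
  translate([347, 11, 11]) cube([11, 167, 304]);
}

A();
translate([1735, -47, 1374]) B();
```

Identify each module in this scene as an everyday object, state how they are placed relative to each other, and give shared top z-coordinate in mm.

A is a fence section. B is an open box. The open box is beside the fence section with their tops flush at z = 1689. The shared top z-coordinate is 1689 mm.

Both tops at z = 1689 mm.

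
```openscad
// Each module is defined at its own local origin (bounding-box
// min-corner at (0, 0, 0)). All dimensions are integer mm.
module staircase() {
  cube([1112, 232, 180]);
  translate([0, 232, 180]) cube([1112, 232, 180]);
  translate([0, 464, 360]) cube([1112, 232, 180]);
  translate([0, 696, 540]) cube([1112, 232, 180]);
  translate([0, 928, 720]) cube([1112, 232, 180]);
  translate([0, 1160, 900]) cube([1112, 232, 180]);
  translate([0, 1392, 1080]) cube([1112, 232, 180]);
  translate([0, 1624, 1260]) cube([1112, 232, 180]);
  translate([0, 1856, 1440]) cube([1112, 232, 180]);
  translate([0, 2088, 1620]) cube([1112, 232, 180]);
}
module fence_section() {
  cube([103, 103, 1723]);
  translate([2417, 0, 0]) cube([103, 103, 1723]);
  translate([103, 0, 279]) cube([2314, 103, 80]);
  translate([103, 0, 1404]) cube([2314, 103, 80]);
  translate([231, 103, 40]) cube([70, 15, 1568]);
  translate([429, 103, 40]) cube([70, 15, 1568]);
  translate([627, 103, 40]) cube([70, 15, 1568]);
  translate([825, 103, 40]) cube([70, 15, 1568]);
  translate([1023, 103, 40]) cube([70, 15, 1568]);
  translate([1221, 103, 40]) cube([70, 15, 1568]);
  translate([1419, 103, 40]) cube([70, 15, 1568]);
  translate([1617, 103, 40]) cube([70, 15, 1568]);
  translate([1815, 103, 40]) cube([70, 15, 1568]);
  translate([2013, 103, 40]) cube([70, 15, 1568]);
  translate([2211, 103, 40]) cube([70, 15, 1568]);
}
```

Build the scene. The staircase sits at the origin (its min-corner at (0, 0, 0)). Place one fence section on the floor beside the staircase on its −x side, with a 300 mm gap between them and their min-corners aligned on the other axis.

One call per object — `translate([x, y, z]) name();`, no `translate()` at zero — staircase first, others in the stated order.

staircase();
translate([-2820, 0, 0]) fence_section();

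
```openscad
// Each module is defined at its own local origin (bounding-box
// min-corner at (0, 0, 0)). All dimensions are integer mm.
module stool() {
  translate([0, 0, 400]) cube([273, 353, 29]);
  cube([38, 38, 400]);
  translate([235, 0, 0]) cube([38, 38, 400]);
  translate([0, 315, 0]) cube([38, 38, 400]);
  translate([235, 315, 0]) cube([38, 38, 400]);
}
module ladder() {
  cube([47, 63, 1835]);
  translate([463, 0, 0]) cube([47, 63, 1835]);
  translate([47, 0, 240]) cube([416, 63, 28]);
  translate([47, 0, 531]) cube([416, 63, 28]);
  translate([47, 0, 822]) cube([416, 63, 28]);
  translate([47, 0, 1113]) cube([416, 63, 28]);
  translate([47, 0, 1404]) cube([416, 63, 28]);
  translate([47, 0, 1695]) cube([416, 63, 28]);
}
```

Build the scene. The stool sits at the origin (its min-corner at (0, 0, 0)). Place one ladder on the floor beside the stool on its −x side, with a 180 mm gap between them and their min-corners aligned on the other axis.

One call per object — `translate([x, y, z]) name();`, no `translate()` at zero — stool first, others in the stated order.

stool();
translate([-690, 0, 0]) ladder();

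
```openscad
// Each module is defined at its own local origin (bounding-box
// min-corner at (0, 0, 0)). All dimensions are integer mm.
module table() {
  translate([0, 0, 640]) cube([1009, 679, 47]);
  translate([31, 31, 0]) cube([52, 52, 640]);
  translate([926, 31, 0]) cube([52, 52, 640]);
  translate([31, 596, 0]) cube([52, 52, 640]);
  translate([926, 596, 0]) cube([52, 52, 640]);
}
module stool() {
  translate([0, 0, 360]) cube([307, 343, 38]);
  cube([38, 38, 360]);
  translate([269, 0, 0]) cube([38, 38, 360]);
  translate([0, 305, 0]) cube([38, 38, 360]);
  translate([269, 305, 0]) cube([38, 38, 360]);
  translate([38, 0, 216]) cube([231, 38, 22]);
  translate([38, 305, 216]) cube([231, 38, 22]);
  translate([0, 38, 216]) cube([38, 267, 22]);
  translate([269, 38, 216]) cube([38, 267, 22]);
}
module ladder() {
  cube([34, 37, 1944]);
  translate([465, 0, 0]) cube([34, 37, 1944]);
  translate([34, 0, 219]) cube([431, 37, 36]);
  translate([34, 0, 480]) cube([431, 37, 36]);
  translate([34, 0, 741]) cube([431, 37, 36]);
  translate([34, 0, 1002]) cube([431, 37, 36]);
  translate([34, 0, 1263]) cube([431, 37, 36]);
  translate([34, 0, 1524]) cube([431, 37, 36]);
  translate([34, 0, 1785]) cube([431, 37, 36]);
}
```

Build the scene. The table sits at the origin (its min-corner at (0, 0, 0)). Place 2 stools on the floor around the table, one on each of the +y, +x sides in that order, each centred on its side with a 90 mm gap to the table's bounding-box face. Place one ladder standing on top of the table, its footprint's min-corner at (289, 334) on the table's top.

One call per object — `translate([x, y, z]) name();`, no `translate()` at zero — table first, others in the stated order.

table();
translate([351, 769, 0]) stool();
translate([1099, 168, 0]) stool();
translate([289, 334, 687]) ladder();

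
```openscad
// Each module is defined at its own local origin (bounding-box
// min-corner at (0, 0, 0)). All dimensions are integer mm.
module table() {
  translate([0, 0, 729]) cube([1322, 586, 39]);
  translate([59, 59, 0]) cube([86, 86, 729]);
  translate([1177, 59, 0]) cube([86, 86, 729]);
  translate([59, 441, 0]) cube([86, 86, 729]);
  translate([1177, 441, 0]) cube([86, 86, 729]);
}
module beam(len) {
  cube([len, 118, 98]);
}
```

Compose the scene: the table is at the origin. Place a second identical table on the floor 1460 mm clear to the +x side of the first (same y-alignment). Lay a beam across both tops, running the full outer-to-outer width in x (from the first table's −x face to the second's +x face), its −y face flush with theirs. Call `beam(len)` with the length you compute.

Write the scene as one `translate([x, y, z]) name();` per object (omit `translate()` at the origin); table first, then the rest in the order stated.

table();
translate([2782, 0, 0]) table();
translate([0, 0, 768]) beam(4104);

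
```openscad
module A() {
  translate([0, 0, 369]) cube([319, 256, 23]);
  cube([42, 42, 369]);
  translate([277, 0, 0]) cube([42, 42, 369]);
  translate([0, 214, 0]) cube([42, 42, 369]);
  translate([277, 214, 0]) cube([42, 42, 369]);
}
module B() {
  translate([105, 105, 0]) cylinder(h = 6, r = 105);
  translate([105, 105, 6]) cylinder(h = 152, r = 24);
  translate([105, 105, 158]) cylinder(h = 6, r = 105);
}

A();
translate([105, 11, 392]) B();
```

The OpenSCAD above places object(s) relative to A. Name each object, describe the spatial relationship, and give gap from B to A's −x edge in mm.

The spool's min-x is at 105; the stool's min-x is 0; gap = 105 mm.

A is a stool. B is a spool. The spool is on top of the stool. The gap from the spool to the stool's −x edge is 105 mm.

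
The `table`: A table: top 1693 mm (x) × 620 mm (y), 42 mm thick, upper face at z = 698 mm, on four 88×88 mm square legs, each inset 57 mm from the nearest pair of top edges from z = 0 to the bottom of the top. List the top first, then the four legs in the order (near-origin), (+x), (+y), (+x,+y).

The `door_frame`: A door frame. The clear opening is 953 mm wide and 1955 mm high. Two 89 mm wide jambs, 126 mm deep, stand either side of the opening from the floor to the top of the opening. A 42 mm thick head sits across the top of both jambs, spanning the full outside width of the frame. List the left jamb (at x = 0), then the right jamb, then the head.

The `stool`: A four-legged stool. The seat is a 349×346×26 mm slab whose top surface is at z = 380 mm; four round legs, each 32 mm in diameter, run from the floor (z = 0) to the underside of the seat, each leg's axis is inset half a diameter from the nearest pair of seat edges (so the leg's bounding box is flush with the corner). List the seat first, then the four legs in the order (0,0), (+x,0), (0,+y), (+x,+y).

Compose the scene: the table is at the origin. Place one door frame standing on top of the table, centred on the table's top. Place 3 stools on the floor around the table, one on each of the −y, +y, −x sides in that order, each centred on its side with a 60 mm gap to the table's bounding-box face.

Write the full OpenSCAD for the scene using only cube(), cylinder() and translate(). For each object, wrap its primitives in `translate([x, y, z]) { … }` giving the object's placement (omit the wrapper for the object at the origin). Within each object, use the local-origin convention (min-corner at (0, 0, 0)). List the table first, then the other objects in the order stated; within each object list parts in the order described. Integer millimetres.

translate([0, 0, 656]) cube([1693, 620, 42]);
translate([57, 57, 0]) cube([88, 88, 656]);
translate([1548, 57, 0]) cube([88, 88, 656]);
translate([57, 475, 0]) cube([88, 88, 656]);
translate([1548, 475, 0]) cube([88, 88, 656]);
translate([281, 247, 698]) {
  cube([89, 126, 1955]);
  translate([1042, 0, 0]) cube([89, 126, 1955]);
  translate([0, 0, 1955]) cube([1131, 126, 42]);
}
translate([672, -406, 0]) {
  translate([0, 0, 354]) cube([349, 346, 26]);
  translate([16, 16, 0]) cylinder(h = 354, r = 16);
  translate([333, 16, 0]) cylinder(h = 354, r = 16);
  translate([16, 330, 0]) cylinder(h = 354, r = 16);
  translate([333, 330, 0]) cylinder(h = 354, r = 16);
}
translate([672, 680, 0]) {
  translate([0, 0, 354]) cube([349, 346, 26]);
  translate([16, 16, 0]) cylinder(h = 354, r = 16);
  translate([333, 16, 0]) cylinder(h = 354, r = 16);
  translate([16, 330, 0]) cylinder(h = 354, r = 16);
  translate([333, 330, 0]) cylinder(h = 354, r = 16);
}
translate([-409, 137, 0]) {
  translate([0, 0, 354]) cube([349, 346, 26]);
  translate([16, 16, 0]) cylinder(h = 354, r = 16);
  translate([333, 16, 0]) cylinder(h = 354, r = 16);
  translate([16, 330, 0]) cylinder(h = 354, r = 16);
  translate([333, 330, 0]) cylinder(h = 354, r = 16);
}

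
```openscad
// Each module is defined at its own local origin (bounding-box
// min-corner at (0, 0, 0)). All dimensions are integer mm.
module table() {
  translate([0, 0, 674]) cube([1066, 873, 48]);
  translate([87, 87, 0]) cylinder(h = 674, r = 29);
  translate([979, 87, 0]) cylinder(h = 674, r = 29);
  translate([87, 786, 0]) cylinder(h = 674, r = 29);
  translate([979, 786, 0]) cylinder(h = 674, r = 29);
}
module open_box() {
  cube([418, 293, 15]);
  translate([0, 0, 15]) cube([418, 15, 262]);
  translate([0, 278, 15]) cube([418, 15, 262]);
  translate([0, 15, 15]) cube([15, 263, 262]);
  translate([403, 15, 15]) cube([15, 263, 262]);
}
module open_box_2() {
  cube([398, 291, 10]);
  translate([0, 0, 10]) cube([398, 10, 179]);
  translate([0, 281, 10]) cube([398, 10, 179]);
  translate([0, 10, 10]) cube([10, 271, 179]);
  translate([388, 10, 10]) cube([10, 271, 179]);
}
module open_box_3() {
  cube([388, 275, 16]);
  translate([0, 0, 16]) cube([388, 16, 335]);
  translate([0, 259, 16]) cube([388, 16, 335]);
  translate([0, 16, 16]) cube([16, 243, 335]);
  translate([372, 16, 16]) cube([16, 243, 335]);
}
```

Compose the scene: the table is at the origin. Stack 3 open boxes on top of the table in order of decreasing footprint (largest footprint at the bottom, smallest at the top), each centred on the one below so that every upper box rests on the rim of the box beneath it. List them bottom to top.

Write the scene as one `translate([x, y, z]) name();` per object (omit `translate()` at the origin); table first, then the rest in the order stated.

table();
translate([324, 290, 722]) open_box();
translate([334, 291, 999]) open_box_2();
translate([339, 299, 1188]) open_box_3();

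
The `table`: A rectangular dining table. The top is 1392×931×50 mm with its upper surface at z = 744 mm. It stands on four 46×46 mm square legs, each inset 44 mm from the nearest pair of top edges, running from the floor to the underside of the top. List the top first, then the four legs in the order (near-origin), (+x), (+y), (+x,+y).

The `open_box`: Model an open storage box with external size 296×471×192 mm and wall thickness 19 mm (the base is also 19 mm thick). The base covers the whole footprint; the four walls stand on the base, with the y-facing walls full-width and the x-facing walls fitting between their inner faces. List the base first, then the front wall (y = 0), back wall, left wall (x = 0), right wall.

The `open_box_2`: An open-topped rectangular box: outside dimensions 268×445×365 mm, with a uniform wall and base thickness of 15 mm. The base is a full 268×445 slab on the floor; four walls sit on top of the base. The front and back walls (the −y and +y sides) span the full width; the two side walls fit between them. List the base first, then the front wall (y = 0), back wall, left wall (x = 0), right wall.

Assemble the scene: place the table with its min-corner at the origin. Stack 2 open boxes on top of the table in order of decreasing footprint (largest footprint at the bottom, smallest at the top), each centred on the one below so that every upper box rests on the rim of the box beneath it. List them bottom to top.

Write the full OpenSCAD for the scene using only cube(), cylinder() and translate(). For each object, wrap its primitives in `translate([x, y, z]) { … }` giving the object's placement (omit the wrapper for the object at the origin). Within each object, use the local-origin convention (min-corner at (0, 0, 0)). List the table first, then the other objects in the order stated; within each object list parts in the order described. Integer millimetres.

translate([0, 0, 694]) cube([1392, 931, 50]);
translate([44, 44, 0]) cube([46, 46, 694]);
translate([1302, 44, 0]) cube([46, 46, 694]);
translate([44, 841, 0]) cube([46, 46, 694]);
translate([1302, 841, 0]) cube([46, 46, 694]);
translate([548, 230, 744]) {
  cube([296, 471, 19]);
  translate([0, 0, 19]) cube([296, 19, 173]);
  translate([0, 452, 19]) cube([296, 19, 173]);
  translate([0, 19, 19]) cube([19, 433, 173]);
  translate([277, 19, 19]) cube([19, 433, 173]);
}
translate([562, 243, 936]) {
  cube([268, 445, 15]);
  translate([0, 0, 15]) cube([268, 15, 350]);
  translate([0, 430, 15]) cube([268, 15, 350]);
  translate([0, 15, 15]) cube([15, 415, 350]);
  translate([253, 15, 15]) cube([15, 415, 350]);
}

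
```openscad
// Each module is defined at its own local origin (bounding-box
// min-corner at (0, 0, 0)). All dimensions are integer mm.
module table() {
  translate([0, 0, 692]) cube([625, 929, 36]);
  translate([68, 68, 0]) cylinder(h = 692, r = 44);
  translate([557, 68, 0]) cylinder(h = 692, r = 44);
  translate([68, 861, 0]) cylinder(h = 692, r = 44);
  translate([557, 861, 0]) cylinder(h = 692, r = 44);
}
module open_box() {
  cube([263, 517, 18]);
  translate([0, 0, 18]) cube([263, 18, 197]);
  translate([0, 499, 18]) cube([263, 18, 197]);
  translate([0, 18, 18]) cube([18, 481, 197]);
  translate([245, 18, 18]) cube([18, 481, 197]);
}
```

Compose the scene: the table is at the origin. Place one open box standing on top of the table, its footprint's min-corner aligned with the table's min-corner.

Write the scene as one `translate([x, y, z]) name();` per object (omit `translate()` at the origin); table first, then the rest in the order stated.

table();
translate([0, 0, 728]) open_box();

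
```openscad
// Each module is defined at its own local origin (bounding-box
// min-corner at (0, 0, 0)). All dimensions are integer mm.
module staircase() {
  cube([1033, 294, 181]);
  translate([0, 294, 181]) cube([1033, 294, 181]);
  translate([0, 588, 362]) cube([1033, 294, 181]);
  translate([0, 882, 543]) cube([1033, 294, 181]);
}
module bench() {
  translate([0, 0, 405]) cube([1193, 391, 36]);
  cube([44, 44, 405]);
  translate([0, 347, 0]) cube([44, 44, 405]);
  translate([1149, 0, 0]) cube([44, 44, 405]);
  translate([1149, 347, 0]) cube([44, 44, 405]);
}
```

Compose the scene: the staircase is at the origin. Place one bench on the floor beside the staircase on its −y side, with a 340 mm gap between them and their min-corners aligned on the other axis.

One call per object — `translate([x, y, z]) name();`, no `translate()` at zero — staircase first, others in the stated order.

staircase();
translate([0, -731, 0]) bench();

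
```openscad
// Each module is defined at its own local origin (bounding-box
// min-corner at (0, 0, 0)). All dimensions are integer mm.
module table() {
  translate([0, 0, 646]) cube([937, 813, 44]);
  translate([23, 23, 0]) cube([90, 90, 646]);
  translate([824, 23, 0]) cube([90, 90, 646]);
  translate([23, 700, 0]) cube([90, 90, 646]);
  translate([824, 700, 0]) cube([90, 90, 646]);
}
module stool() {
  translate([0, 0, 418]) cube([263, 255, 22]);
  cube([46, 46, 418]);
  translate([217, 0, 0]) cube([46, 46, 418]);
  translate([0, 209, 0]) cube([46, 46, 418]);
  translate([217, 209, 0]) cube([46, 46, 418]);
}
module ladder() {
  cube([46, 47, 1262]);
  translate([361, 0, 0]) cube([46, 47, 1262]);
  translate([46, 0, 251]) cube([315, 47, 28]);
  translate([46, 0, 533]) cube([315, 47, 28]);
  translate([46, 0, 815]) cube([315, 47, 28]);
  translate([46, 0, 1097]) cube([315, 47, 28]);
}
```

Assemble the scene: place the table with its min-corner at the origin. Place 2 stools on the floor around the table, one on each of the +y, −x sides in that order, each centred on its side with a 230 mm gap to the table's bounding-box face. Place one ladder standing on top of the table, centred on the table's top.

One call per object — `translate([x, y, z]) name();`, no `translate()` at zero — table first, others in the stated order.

table();
translate([337, 1043, 0]) stool();
translate([-493, 279, 0]) stool();
translate([265, 383, 690]) ladder();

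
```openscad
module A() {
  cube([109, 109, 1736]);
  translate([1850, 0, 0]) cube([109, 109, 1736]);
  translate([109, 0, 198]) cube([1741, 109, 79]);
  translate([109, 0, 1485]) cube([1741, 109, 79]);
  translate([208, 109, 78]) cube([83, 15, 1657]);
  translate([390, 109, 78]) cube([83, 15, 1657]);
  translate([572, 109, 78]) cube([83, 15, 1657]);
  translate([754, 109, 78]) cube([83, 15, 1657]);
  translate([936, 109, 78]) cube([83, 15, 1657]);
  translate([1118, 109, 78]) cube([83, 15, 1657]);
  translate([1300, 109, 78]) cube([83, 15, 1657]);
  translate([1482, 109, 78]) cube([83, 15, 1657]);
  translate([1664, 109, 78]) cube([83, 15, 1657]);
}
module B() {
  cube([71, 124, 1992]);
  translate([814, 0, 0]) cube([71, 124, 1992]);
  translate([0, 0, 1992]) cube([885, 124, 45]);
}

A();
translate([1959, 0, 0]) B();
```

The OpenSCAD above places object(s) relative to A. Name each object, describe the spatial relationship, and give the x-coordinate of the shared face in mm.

The fence section's +x face and the door frame's −x face are both at x = 1959 mm.

A is a fence section. B is a door frame. The door frame is against the fence section's +x side, with their −y faces flush. The x-coordinate of the shared face is 1959 mm.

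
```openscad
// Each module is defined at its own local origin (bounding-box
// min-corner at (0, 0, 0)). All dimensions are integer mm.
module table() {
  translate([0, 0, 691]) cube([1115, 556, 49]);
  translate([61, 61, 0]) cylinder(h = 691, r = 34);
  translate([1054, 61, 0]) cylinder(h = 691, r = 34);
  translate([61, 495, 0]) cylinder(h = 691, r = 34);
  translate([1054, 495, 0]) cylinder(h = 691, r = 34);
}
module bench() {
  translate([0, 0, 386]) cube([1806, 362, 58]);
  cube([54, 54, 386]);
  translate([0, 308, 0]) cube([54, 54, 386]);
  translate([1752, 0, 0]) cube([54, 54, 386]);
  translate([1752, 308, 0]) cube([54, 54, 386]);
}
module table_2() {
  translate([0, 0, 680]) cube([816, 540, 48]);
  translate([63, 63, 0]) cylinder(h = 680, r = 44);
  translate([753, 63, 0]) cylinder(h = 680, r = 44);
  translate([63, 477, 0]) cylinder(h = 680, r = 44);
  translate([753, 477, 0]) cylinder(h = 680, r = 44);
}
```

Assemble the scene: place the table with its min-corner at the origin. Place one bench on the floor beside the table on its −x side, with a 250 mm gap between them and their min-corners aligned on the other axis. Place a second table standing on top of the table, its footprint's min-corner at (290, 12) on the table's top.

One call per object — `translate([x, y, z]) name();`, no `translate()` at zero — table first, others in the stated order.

table();
translate([-2056, 0, 0]) bench();
translate([290, 12, 740]) table_2();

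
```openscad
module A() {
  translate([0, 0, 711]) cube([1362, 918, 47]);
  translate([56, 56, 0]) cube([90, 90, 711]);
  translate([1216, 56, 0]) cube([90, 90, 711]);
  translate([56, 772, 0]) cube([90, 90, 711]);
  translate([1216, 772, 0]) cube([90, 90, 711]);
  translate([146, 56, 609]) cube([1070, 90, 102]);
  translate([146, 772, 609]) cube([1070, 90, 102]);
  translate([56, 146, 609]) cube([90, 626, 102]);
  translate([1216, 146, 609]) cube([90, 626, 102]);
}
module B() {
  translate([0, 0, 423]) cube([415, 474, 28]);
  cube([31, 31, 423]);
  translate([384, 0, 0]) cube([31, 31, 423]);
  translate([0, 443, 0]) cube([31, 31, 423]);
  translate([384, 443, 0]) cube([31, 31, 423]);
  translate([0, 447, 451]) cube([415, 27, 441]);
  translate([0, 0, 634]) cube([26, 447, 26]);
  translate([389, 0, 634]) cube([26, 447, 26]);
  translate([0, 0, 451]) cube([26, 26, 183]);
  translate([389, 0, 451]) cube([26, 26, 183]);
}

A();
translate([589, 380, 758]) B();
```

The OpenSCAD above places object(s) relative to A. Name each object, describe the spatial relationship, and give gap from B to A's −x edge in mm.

A is a table. B is a chair. The chair is on top of the table. The gap from the chair to the table's −x edge is 589 mm.

The chair's min-x is at 589; the table's min-x is 0; gap = 589 mm.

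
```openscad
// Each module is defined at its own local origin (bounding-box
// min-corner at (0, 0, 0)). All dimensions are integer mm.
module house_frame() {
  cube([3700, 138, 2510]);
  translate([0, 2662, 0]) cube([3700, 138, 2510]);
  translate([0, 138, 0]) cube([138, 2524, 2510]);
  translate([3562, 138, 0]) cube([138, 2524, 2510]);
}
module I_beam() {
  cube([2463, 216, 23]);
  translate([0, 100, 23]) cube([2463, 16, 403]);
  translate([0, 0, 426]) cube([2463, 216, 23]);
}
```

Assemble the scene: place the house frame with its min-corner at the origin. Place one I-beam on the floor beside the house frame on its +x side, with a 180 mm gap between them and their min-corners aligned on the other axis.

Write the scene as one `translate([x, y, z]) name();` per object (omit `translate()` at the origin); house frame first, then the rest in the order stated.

house_frame();
translate([3880, 0, 0]) I_beam();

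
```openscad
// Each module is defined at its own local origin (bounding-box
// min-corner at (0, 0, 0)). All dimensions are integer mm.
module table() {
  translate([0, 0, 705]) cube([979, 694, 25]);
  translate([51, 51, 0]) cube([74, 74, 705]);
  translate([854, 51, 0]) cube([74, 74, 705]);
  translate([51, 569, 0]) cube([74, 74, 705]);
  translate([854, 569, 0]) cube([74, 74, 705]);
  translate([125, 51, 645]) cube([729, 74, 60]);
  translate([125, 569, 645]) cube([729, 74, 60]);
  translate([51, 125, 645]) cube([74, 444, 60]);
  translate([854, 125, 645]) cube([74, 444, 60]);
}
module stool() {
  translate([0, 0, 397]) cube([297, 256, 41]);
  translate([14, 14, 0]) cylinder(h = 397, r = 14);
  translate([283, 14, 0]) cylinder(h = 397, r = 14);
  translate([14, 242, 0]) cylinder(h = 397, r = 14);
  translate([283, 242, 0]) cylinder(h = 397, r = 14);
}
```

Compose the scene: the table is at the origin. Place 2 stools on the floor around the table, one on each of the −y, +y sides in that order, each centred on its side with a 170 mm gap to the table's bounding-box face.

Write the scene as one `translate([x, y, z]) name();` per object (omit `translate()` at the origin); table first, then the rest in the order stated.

table();
translate([341, -426, 0]) stool();
translate([341, 864, 0]) stool();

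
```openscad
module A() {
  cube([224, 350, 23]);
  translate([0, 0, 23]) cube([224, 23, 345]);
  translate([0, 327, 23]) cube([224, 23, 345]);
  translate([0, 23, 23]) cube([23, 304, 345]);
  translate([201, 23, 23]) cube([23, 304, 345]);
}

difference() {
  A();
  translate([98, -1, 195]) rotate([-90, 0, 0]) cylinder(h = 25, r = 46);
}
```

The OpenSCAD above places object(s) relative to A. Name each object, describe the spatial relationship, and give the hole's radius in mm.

The subtracted cylinder has r = 46 mm.

A is an open box. The open box has a circular hole through its front wall. The hole's radius is 46 mm.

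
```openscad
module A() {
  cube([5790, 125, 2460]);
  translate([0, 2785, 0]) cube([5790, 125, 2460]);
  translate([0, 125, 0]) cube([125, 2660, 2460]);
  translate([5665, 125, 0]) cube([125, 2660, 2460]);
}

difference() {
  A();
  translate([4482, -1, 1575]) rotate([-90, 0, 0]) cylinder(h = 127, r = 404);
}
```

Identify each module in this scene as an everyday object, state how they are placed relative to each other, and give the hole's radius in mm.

The subtracted cylinder has r = 404 mm.

A is a house frame. The house frame has a circular hole through its front wall. The hole's radius is 404 mm.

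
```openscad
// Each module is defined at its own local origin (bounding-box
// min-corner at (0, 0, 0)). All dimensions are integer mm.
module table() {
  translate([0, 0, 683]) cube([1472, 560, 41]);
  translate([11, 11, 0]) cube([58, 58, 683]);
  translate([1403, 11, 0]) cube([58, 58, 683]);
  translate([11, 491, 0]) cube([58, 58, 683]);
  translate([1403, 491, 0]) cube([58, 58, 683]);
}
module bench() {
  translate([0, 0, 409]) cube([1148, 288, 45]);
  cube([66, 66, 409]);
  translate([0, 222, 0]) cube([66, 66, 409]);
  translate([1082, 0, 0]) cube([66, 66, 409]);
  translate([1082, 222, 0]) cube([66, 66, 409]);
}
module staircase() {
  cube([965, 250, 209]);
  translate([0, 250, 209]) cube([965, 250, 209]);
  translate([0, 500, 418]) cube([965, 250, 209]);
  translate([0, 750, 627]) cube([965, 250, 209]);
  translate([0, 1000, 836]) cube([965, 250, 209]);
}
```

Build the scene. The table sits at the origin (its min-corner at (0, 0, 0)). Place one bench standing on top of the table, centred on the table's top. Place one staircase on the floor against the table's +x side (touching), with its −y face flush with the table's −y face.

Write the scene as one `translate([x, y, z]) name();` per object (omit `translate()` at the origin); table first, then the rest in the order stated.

table();
translate([162, 136, 724]) bench();
translate([1472, 0, 0]) staircase();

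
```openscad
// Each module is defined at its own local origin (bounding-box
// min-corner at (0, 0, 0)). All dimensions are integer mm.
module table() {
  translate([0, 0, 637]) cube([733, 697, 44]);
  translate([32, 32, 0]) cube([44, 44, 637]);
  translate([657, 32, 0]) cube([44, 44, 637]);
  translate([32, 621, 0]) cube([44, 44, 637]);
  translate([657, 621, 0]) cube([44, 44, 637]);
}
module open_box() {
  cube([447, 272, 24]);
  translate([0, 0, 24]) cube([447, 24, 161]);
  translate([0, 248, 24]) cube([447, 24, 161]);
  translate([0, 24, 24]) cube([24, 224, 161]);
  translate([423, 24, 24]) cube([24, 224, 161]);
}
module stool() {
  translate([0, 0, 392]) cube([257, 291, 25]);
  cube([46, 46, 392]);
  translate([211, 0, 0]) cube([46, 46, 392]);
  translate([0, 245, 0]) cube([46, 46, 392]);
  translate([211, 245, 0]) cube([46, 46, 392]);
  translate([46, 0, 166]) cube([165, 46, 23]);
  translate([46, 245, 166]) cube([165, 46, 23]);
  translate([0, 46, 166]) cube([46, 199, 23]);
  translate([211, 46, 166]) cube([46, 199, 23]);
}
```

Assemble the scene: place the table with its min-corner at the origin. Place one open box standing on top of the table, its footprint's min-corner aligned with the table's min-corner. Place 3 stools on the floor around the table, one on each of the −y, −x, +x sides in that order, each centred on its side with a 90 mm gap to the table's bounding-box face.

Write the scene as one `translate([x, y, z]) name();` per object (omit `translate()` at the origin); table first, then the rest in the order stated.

table();
translate([0, 0, 681]) open_box();
translate([238, -381, 0]) stool();
translate([-347, 203, 0]) stool();
translate([823, 203, 0]) stool();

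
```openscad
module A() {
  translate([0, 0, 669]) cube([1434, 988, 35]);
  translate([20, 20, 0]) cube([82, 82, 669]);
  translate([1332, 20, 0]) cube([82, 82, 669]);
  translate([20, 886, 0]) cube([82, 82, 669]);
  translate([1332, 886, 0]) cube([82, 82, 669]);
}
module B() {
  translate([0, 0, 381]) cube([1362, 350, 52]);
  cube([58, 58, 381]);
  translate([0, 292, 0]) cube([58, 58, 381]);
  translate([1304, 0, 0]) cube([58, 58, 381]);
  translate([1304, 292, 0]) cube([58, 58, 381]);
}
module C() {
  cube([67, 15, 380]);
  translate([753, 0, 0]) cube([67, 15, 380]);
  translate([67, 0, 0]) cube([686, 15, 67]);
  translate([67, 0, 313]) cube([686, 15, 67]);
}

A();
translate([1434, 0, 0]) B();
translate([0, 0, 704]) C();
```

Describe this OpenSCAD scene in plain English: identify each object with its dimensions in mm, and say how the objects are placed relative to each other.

A is a rectangular dining table. The top is 1434×988×35 mm with its upper surface at z = 704 mm. It stands on four 82×82 mm square legs, each inset 20 mm from the nearest pair of top edges, running from the floor to the underside of the top.

B is a long wooden bench with a 1362 mm (x) × 350 mm (y) seat, 52 mm thick, its top surface 433 mm above the floor. Four 58 mm square legs at the seat corners, flush with the edges, run from z = 0 to the seat underside.

C is a picture frame with a 686×246 mm rectangular opening (x by z) and a uniform 67 mm border on every side. Frame depth is 15 mm along y. It is built from two vertical stiles running the full outside height and two horizontal rails spanning the gap between the stiles.

The bench is against the table's +x side, with their −y faces flush. The picture frame is on top of the table.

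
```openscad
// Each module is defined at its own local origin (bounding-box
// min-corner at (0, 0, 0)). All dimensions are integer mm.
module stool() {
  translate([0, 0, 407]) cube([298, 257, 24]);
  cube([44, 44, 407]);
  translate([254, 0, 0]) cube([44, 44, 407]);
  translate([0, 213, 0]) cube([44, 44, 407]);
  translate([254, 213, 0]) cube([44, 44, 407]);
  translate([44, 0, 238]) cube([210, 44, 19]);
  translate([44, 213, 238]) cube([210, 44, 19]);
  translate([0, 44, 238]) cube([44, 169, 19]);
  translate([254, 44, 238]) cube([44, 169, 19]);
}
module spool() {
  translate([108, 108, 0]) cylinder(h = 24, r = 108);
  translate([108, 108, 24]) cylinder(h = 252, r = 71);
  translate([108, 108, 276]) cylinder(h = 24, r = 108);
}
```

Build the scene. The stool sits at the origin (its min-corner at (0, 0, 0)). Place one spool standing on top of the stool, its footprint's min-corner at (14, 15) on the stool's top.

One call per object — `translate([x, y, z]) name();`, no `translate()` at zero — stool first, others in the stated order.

stool();
translate([14, 15, 431]) spool();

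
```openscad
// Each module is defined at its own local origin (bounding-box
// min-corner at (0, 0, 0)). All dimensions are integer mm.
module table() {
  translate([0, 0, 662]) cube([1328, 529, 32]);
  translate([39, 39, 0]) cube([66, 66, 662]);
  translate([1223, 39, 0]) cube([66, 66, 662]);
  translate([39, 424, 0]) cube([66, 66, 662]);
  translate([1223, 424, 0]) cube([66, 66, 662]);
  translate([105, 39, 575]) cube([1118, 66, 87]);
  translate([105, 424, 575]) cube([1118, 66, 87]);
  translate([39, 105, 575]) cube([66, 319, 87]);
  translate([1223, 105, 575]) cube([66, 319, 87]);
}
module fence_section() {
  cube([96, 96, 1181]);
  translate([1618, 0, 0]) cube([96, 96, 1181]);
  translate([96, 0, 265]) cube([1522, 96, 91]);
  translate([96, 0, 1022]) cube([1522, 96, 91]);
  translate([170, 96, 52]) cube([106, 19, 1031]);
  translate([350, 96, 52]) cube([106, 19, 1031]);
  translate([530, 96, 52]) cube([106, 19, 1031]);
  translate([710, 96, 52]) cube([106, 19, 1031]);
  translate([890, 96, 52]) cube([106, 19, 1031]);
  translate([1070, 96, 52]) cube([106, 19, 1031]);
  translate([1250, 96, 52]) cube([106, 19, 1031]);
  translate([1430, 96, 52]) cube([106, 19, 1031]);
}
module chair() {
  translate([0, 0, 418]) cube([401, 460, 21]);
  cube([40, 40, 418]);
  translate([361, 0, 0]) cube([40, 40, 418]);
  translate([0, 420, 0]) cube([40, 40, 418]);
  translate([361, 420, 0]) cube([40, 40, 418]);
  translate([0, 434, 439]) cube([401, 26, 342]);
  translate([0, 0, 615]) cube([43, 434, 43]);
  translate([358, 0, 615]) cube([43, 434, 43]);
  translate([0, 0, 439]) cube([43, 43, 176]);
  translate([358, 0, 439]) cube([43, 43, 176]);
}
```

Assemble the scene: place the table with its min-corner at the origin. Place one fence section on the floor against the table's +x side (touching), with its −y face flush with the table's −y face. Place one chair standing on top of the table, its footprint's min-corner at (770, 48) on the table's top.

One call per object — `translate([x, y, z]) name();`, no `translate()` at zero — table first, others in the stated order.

table();
translate([1328, 0, 0]) fence_section();
translate([770, 48, 694]) chair();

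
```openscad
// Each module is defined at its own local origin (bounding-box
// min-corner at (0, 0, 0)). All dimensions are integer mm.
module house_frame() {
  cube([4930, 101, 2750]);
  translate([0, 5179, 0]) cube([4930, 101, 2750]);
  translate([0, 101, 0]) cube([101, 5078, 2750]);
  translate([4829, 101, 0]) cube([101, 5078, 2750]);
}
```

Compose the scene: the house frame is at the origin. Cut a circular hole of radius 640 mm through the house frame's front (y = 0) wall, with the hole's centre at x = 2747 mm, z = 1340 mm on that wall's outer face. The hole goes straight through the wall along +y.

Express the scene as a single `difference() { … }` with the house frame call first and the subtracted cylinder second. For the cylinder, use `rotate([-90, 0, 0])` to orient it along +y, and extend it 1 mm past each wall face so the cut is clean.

difference() {
  house_frame();
  translate([2747, -1, 1340]) rotate([-90, 0, 0]) cylinder(h = 103, r = 640);
}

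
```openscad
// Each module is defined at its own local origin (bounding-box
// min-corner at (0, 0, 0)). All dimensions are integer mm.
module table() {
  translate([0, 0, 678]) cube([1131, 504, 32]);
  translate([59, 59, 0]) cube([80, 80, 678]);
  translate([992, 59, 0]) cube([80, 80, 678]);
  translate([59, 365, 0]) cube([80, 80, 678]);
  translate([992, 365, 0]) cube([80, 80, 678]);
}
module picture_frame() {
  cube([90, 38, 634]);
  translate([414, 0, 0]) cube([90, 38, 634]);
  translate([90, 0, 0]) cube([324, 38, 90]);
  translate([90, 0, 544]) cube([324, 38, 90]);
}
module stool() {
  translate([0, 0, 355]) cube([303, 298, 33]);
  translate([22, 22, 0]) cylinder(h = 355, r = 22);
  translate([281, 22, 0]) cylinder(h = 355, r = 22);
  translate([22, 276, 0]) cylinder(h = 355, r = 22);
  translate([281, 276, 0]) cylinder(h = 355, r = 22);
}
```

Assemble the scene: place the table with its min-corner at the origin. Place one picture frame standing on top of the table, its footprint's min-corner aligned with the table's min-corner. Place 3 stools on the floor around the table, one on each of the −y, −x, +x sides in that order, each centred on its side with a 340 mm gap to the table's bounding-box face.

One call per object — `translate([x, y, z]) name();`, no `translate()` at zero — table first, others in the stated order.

table();
translate([0, 0, 710]) picture_frame();
translate([414, -638, 0]) stool();
translate([-643, 103, 0]) stool();
translate([1471, 103, 0]) stool();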